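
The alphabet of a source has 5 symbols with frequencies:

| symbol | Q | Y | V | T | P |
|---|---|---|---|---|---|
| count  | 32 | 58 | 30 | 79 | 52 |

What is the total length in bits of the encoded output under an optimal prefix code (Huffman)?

Greedily combine the two least-frequent nodes:
V(30) + Q(32) → 62
P(52) + Y(58) → 110
62 + T(79) → 141
110 + 141 → 251
Each symbol's bit-cost is frequency × depth; summing gives 564 bits (equivalently 62 + 110 + 141 + 251).

564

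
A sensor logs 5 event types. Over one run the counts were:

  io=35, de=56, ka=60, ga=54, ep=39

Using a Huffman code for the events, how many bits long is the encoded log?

Build the Huffman tree bottom-up:
merge io(35) and ep(39): 74
merge ga(54) and de(56): 110
merge ka(60) and 74: 134
merge 110 and 134: 244
Each symbol's bit-cost is frequency × depth; summing gives 562 bits (equivalently 74 + 110 + 134 + 244).

562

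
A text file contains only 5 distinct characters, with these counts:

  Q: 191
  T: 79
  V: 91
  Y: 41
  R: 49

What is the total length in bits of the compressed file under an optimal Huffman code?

970

Greedily combine the two least-frequent nodes:
merge Y(41) and R(49): 90
merge T(79) and 90: 169
merge V(91) and 169: 260
merge Q(191) and 260: 451
Each symbol's bit-cost is frequency × depth; summing gives 970 bits (equivalently 90 + 169 + 260 + 451).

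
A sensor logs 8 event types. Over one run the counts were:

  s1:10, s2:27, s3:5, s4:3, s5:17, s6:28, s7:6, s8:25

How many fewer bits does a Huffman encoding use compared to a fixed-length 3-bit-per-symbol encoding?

Fixed-length: 3 bits × 121 symbols = 363 bits.
Huffman merges:
combine s4(3), s3(5) → 8
combine s7(6), 8 → 14
combine s1(10), 14 → 24
combine s5(17), 24 → 41
combine s8(25), s2(27) → 52
combine s6(28), 41 → 69
combine 52, 69 → 121
Huffman total = 8 + 14 + 24 + 41 + 52 + 69 + 121 = 329 bits.
Saving = 363 − 329 = 34 bits.

34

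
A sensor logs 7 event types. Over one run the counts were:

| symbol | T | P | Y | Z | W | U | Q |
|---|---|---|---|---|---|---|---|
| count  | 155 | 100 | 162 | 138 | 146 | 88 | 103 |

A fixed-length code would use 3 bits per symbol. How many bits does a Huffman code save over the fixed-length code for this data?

162

Fixed-length: 3 bits × 892 symbols = 2676 bits.
Huffman merges:
merge U(88) and P(100): 188
merge Q(103) and Z(138): 241
merge W(146) and T(155): 301
merge Y(162) and 188: 350
merge 241 and 301: 542
merge 350 and 542: 892
Huffman total = 188 + 241 + 301 + 350 + 542 + 892 = 2514 bits.
Saving = 2676 − 2514 = 162 bits.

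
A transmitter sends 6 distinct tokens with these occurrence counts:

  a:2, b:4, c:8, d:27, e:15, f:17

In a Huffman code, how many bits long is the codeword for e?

2

Huffman merges, smallest pair first:
merge a(2) and b(4): 6
merge 6 and c(8): 14
merge 14 and e(15): 29
merge f(17) and d(27): 44
merge 29 and 44: 73
e sits 2 levels below the root, so its codeword is 2 bits.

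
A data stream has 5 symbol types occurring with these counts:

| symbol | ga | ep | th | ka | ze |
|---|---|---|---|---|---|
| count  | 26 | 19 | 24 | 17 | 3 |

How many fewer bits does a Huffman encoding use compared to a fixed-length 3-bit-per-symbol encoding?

69

Fixed-length: 3 bits × 89 symbols = 267 bits.
Huffman merges:
merge ze(3) and ka(17): 20
merge ep(19) and 20: 39
merge th(24) and ga(26): 50
merge 39 and 50: 89
Huffman total = 20 + 39 + 50 + 89 = 198 bits.
Saving = 267 − 198 = 69 bits.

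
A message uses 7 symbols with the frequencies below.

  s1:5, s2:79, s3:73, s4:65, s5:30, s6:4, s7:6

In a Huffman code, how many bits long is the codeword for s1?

5

Huffman merges, smallest pair first:
combine s6(4), s1(5) → 9
combine s7(6), 9 → 15
combine 15, s5(30) → 45
combine 45, s4(65) → 110
combine s3(73), s2(79) → 152
combine 110, 152 → 262
The subtree containing s1 is merged 5 times, so code length = 5.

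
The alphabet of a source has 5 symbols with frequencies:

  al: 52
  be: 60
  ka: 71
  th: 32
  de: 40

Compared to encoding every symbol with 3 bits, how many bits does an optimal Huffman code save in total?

Fixed-length: 3 bits × 255 symbols = 765 bits.
Huffman merges:
th(32) + de(40) → 72
al(52) + be(60) → 112
ka(71) + 72 → 143
112 + 143 → 255
Huffman total = 72 + 112 + 143 + 255 = 582 bits.
Saving = 765 − 582 = 183 bits.

183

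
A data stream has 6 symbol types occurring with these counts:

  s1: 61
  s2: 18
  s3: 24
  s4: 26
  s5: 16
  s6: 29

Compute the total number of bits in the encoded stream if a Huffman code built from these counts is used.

Greedily combine the two least-frequent nodes:
combine s5(16), s2(18) → 34
combine s3(24), s4(26) → 50
combine s6(29), 34 → 63
combine 50, s1(61) → 111
combine 63, 111 → 174
Each symbol's bit-cost is frequency × depth; summing gives 432 bits (equivalently 34 + 50 + 63 + 111 + 174).

432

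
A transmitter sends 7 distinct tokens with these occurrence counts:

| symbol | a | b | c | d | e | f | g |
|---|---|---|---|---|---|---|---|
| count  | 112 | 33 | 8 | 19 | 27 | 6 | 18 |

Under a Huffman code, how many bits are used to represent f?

Build the tree from the bottom:
merge f(6) and c(8): 14
merge 14 and g(18): 32
merge d(19) and e(27): 46
merge 32 and b(33): 65
merge 46 and 65: 111
merge 111 and a(112): 223
f sits 5 levels below the root, so its codeword is 5 bits.

5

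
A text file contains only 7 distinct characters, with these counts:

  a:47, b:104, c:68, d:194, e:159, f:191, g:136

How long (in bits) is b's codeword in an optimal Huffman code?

3

Huffman merges, smallest pair first:
a(47) + c(68) → 115
b(104) + 115 → 219
g(136) + e(159) → 295
f(191) + d(194) → 385
219 + 295 → 514
385 + 514 → 899
b sits 3 levels below the root, so its codeword is 3 bits.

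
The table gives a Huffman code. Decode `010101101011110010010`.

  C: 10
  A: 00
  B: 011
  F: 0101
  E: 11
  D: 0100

FBFECDC

Read left to right; each codeword is recognised as soon as it completes (prefix code):
  0101→F | 011→B | 0101→F | 11→E | 10→C | 0100→D | 10→C
Decoded message: FBFECDC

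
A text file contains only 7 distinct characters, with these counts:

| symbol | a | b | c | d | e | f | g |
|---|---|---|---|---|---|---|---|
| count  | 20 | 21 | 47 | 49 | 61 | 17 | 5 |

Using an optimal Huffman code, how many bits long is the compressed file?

Build the Huffman tree bottom-up:
merge g(5) and f(17): 22
merge a(20) and b(21): 41
merge 22 and 41: 63
merge c(47) and d(49): 96
merge e(61) and 63: 124
merge 96 and 124: 220
Total encoded bits = sum of merged weights = 22 + 41 + 63 + 96 + 124 + 220 = 566.

566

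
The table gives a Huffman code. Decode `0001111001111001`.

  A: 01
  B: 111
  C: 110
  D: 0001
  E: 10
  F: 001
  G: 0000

DBFBF

Read left to right; each codeword is recognised as soon as it completes (prefix code):
  0001→D | 111→B | 001→F | 111→B | 001→F
Decoded message: DBFBF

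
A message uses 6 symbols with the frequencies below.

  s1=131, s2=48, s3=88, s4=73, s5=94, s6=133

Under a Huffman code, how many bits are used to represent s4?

3

Repeatedly merge the two smallest:
s2(48) + s4(73) → 121
s3(88) + s5(94) → 182
121 + s1(131) → 252
s6(133) + 182 → 315
252 + 315 → 567
s4's leaf is at depth 3, giving a 3-bit codeword.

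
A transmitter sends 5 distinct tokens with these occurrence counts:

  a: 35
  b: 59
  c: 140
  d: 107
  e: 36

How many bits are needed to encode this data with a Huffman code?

815

Merge the two smallest weights repeatedly:
merge a(35) and e(36): 71
merge b(59) and 71: 130
merge d(107) and 130: 237
merge c(140) and 237: 377
Total encoded bits = sum of merged weights = 71 + 130 + 237 + 377 = 815.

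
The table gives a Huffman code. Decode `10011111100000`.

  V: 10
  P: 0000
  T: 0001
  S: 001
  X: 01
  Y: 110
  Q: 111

VXQYP

Read left to right; each codeword is recognised as soon as it completes (prefix code):
  10→V | 01→X | 111→Q | 110→Y | 0000→P
Decoded message: VXQYP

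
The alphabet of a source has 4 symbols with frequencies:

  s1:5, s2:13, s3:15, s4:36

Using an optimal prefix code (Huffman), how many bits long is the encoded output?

120

Build the Huffman tree bottom-up:
combine s1(5), s2(13) → 18
combine s3(15), 18 → 33
combine 33, s4(36) → 69
Total encoded bits = sum of merged weights = 18 + 33 + 69 = 120.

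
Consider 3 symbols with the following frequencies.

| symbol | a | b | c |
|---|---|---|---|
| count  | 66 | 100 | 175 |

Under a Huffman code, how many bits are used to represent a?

2

Build the tree from the bottom:
a(66) + b(100) → 166
166 + c(175) → 341
The subtree containing a is merged 2 times, so code length = 2.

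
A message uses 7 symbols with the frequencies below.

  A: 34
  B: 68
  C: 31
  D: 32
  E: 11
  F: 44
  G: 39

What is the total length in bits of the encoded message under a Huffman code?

Greedily combine the two least-frequent nodes:
E(11) + C(31) → 42
D(32) + A(34) → 66
G(39) + 42 → 81
F(44) + 66 → 110
B(68) + 81 → 149
110 + 149 → 259
Total encoded bits = sum of merged weights = 42 + 66 + 81 + 110 + 149 + 259 = 707.

707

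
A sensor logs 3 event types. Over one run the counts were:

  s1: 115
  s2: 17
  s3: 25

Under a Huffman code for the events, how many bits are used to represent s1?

Huffman merges, smallest pair first:
merge s2(17) and s3(25): 42
merge 42 and s1(115): 157
s1 sits one level below the root: a 1-bit codeword.

1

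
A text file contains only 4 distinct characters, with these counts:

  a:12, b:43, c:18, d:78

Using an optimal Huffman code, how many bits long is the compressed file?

Build the Huffman tree bottom-up:
a(12) + c(18) → 30
30 + b(43) → 73
73 + d(78) → 151
Total encoded bits = sum of merged weights = 30 + 73 + 151 = 254.

254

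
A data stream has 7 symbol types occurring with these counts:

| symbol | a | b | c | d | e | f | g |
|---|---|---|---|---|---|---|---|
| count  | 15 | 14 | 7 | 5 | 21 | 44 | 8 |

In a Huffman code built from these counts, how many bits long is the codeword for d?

5

Build the tree from the bottom:
combine d(5), c(7) → 12
combine g(8), 12 → 20
combine b(14), a(15) → 29
combine 20, e(21) → 41
combine 29, 41 → 70
combine f(44), 70 → 114
The subtree containing d is merged 5 times, so code length = 5.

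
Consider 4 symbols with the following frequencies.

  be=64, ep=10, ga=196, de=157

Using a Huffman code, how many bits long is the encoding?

Greedily combine the two least-frequent nodes:
ep(10) + be(64) → 74
74 + de(157) → 231
ga(196) + 231 → 427
Total encoded bits = sum of merged weights = 74 + 231 + 427 = 732.

732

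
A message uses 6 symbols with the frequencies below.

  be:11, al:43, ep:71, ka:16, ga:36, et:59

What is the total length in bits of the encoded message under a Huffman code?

Merge the two smallest weights repeatedly:
merge be(11) and ka(16): 27
merge 27 and ga(36): 63
merge al(43) and et(59): 102
merge 63 and ep(71): 134
merge 102 and 134: 236
Each symbol's bit-cost is frequency × depth; summing gives 562 bits (equivalently 27 + 63 + 102 + 134 + 236).

562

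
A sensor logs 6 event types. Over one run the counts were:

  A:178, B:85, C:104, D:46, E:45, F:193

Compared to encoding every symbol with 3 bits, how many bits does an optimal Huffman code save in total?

384

Fixed-length: 3 bits × 651 symbols = 1953 bits.
Huffman merges:
combine E(45), D(46) → 91
combine B(85), 91 → 176
combine C(104), 176 → 280
combine A(178), F(193) → 371
combine 280, 371 → 651
Huffman total = 91 + 176 + 280 + 371 + 651 = 1569 bits.
Saving = 1953 − 1569 = 384 bits.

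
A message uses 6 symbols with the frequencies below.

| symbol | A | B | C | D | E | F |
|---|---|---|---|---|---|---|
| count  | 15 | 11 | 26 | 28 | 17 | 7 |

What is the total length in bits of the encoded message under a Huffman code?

258

Greedily combine the two least-frequent nodes:
combine F(7), B(11) → 18
combine A(15), E(17) → 32
combine 18, C(26) → 44
combine D(28), 32 → 60
combine 44, 60 → 104
Total encoded bits = sum of merged weights = 18 + 32 + 44 + 60 + 104 = 258.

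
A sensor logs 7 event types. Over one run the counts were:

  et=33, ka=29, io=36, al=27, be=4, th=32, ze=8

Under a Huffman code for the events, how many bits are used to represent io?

2

Repeatedly merge the two smallest:
be(4) + ze(8) → 12
12 + al(27) → 39
ka(29) + th(32) → 61
et(33) + io(36) → 69
39 + 61 → 100
69 + 100 → 169
io's leaf is at depth 2, giving a 2-bit codeword.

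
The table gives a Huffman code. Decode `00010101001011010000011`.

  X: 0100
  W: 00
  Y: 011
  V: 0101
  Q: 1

Read left to right; each codeword is recognised as soon as it completes (prefix code):
  00→W | 0101→V | 0100→X | 1→Q | 011→Y | 0100→X | 00→W | 011→Y
Decoded message: WVXQYXWY

WVXQYXWY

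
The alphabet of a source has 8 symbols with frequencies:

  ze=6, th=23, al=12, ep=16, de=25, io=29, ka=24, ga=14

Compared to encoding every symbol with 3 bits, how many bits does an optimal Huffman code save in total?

Fixed-length: 3 bits × 149 symbols = 447 bits.
Huffman merges:
merge ze(6) and al(12): 18
merge ga(14) and ep(16): 30
merge 18 and th(23): 41
merge ka(24) and de(25): 49
merge io(29) and 30: 59
merge 41 and 49: 90
merge 59 and 90: 149
Huffman total = 18 + 30 + 41 + 49 + 59 + 90 + 149 = 436 bits.
Saving = 447 − 436 = 11 bits.

11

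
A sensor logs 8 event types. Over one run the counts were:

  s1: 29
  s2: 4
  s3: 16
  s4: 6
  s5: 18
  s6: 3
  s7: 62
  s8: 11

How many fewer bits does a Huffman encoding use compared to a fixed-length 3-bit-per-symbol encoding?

Fixed-length: 3 bits × 149 symbols = 447 bits.
Huffman merges:
s6(3) + s2(4) → 7
s4(6) + 7 → 13
s8(11) + 13 → 24
s3(16) + s5(18) → 34
24 + s1(29) → 53
34 + 53 → 87
s7(62) + 87 → 149
Huffman total = 7 + 13 + 24 + 34 + 53 + 87 + 149 = 367 bits.
Saving = 447 − 367 = 80 bits.

80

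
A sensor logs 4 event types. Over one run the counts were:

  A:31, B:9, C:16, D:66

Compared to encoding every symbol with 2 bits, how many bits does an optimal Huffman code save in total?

41

Fixed-length: 2 bits × 122 symbols = 244 bits.
Huffman merges:
merge B(9) and C(16): 25
merge 25 and A(31): 56
merge 56 and D(66): 122
Huffman total = 25 + 56 + 122 = 203 bits.
Saving = 244 − 203 = 41 bits.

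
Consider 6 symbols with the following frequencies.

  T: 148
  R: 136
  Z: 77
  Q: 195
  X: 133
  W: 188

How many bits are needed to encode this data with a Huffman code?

2248

Merge the two smallest weights repeatedly:
merge Z(77) and X(133): 210
merge R(136) and T(148): 284
merge W(188) and Q(195): 383
merge 210 and 284: 494
merge 383 and 494: 877
The encoded length is the sum of every internal node's weight: 210 + 284 + 383 + 494 + 877 = 2248 bits.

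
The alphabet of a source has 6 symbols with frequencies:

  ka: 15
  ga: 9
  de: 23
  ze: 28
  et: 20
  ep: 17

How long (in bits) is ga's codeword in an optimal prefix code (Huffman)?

Build the tree from the bottom:
merge ga(9) and ka(15): 24
merge ep(17) and et(20): 37
merge de(23) and 24: 47
merge ze(28) and 37: 65
merge 47 and 65: 112
The subtree containing ga is merged 3 times, so code length = 3.

3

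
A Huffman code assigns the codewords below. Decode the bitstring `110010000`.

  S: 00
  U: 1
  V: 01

UUSUSS

Read left to right; each codeword is recognised as soon as it completes (prefix code):
  1→U | 1→U | 00→S | 1→U | 00→S | 00→S
Decoded message: UUSUSS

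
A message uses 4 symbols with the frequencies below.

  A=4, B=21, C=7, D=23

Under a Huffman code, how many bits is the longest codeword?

3

Merge the two lowest-weight nodes at each step:
merge A(4) and C(7): 11
merge 11 and B(21): 32
merge D(23) and 32: 55
The first pair merged (A, C) ends up deepest, at depth 3.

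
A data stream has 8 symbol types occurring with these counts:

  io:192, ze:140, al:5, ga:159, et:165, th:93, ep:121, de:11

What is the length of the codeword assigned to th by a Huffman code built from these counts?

4

Huffman merges, smallest pair first:
al(5) + de(11) → 16
16 + th(93) → 109
109 + ep(121) → 230
ze(140) + ga(159) → 299
et(165) + io(192) → 357
230 + 299 → 529
357 + 529 → 886
th sits 4 levels below the root, so its codeword is 4 bits.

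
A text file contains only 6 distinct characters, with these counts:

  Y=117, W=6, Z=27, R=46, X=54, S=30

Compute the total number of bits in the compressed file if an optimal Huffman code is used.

Build the Huffman tree bottom-up:
combine W(6), Z(27) → 33
combine S(30), 33 → 63
combine R(46), X(54) → 100
combine 63, 100 → 163
combine Y(117), 163 → 280
The encoded length is the sum of every internal node's weight: 33 + 63 + 100 + 163 + 280 = 639 bits.

639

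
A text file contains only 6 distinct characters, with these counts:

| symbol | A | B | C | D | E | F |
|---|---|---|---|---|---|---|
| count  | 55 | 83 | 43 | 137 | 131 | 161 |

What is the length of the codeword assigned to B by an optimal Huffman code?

Build the tree from the bottom:
merge C(43) and A(55): 98
merge B(83) and 98: 181
merge E(131) and D(137): 268
merge F(161) and 181: 342
merge 268 and 342: 610
The subtree containing B is merged 3 times, so code length = 3.

3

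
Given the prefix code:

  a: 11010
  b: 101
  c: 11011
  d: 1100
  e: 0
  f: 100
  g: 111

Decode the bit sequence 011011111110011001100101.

Read left to right; each codeword is recognised as soon as it completes (prefix code):
  0→e | 11011→c | 111→g | 1100→d | 1100→d | 1100→d | 101→b
Decoded message: ecgdddb

ecgdddb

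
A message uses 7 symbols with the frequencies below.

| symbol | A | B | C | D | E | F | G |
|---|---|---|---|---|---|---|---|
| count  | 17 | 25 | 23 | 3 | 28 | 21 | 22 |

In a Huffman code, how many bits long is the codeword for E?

2

Build the tree from the bottom:
combine D(3), A(17) → 20
combine 20, F(21) → 41
combine G(22), C(23) → 45
combine B(25), E(28) → 53
combine 41, 45 → 86
combine 53, 86 → 139
E sits 2 levels below the root, so its codeword is 2 bits.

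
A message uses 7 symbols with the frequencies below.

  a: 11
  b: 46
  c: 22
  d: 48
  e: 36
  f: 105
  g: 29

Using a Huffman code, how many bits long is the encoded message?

771

Merge the two smallest weights repeatedly:
a(11) + c(22) → 33
g(29) + 33 → 62
e(36) + b(46) → 82
d(48) + 62 → 110
82 + f(105) → 187
110 + 187 → 297
Each symbol's bit-cost is frequency × depth; summing gives 771 bits (equivalently 33 + 62 + 82 + 110 + 187 + 297).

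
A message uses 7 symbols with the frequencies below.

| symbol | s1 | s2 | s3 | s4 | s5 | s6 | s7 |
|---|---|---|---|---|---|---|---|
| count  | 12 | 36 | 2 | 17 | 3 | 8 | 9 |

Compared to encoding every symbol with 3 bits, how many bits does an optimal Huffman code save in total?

54

Fixed-length: 3 bits × 87 symbols = 261 bits.
Huffman merges:
merge s3(2) and s5(3): 5
merge 5 and s6(8): 13
merge s7(9) and s1(12): 21
merge 13 and s4(17): 30
merge 21 and 30: 51
merge s2(36) and 51: 87
Huffman total = 5 + 13 + 21 + 30 + 51 + 87 = 207 bits.
Saving = 261 − 207 = 54 bits.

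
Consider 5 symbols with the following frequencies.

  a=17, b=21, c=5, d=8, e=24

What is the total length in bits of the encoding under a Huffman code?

163

Build the Huffman tree bottom-up:
c(5) + d(8) → 13
13 + a(17) → 30
b(21) + e(24) → 45
30 + 45 → 75
Each symbol's bit-cost is frequency × depth; summing gives 163 bits (equivalently 13 + 30 + 45 + 75).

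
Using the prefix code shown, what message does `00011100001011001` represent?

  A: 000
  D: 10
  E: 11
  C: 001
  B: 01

AEDADEC

Read left to right; each codeword is recognised as soon as it completes (prefix code):
  000→A | 11→E | 10→D | 000→A | 10→D | 11→E | 001→C
Decoded message: AEDADEC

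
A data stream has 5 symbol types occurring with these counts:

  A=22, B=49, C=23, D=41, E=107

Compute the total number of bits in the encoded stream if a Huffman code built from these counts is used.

Greedily combine the two least-frequent nodes:
merge A(22) and C(23): 45
merge D(41) and 45: 86
merge B(49) and 86: 135
merge E(107) and 135: 242
Each symbol's bit-cost is frequency × depth; summing gives 508 bits (equivalently 45 + 86 + 135 + 242).

508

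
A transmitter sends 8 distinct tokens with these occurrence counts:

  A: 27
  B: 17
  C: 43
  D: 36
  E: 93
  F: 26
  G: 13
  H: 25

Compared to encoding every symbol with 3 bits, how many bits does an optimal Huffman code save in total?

Fixed-length: 3 bits × 280 symbols = 840 bits.
Huffman merges:
merge G(13) and B(17): 30
merge H(25) and F(26): 51
merge A(27) and 30: 57
merge D(36) and C(43): 79
merge 51 and 57: 108
merge 79 and E(93): 172
merge 108 and 172: 280
Huffman total = 30 + 51 + 57 + 79 + 108 + 172 + 280 = 777 bits.
Saving = 840 − 777 = 63 bits.

63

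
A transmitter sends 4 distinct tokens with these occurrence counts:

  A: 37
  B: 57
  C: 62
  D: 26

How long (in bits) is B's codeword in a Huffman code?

Huffman merges, smallest pair first:
merge D(26) and A(37): 63
merge B(57) and C(62): 119
merge 63 and 119: 182
B's leaf is at depth 2, giving a 2-bit codeword.

2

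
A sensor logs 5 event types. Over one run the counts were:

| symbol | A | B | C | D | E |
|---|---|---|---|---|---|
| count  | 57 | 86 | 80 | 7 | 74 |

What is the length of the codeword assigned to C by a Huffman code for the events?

Build the tree from the bottom:
D(7) + A(57) → 64
64 + E(74) → 138
C(80) + B(86) → 166
138 + 166 → 304
C sits 2 levels below the root, so its codeword is 2 bits.

2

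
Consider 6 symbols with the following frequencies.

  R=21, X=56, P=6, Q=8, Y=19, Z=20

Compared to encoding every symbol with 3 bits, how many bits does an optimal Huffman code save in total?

98

Fixed-length: 3 bits × 130 symbols = 390 bits.
Huffman merges:
P(6) + Q(8) → 14
14 + Y(19) → 33
Z(20) + R(21) → 41
33 + 41 → 74
X(56) + 74 → 130
Huffman total = 14 + 33 + 41 + 74 + 130 = 292 bits.
Saving = 390 − 292 = 98 bits.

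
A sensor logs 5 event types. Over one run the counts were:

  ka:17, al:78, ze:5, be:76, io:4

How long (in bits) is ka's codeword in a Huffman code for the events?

Huffman merges, smallest pair first:
combine io(4), ze(5) → 9
combine 9, ka(17) → 26
combine 26, be(76) → 102
combine al(78), 102 → 180
The subtree containing ka is merged 3 times, so code length = 3.

3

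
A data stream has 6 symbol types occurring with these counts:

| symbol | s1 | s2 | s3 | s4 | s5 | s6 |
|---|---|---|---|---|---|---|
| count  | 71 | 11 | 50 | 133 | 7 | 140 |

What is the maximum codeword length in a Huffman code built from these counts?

Merge the two lowest-weight nodes at each step:
merge s5(7) and s2(11): 18
merge 18 and s3(50): 68
merge 68 and s1(71): 139
merge s4(133) and 139: 272
merge s6(140) and 272: 412
The first pair merged (s5, s2) ends up deepest, at depth 5.

5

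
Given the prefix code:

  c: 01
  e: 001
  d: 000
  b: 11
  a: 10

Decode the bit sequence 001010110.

ecca

Read left to right; each codeword is recognised as soon as it completes (prefix code):
  001→e | 01→c | 01→c | 10→a
Decoded message: ecca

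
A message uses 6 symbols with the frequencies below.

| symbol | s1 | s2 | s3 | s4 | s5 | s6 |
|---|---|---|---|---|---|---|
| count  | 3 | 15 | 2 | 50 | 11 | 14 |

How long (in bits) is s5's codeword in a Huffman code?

3

Repeatedly merge the two smallest:
merge s3(2) and s1(3): 5
merge 5 and s5(11): 16
merge s6(14) and s2(15): 29
merge 16 and 29: 45
merge 45 and s4(50): 95
The subtree containing s5 is merged 3 times, so code length = 3.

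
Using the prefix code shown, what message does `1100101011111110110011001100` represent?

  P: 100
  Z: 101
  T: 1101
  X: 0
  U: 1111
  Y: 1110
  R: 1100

RZXUYRRR

Read left to right; each codeword is recognised as soon as it completes (prefix code):
  1100→R | 101→Z | 0→X | 1111→U | 1110→Y | 1100→R | 1100→R | 1100→R
Decoded message: RZXUYRRR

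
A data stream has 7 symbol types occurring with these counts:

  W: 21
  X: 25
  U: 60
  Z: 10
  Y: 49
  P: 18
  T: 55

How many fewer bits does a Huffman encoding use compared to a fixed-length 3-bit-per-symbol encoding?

Fixed-length: 3 bits × 238 symbols = 714 bits.
Huffman merges:
merge Z(10) and P(18): 28
merge W(21) and X(25): 46
merge 28 and 46: 74
merge Y(49) and T(55): 104
merge U(60) and 74: 134
merge 104 and 134: 238
Huffman total = 28 + 46 + 74 + 104 + 134 + 238 = 624 bits.
Saving = 714 − 624 = 90 bits.

90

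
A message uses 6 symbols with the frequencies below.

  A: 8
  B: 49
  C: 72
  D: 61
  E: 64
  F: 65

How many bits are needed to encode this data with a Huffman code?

813

Merge the two smallest weights repeatedly:
merge A(8) and B(49): 57
merge 57 and D(61): 118
merge E(64) and F(65): 129
merge C(72) and 118: 190
merge 129 and 190: 319
Each symbol's bit-cost is frequency × depth; summing gives 813 bits (equivalently 57 + 118 + 129 + 190 + 319).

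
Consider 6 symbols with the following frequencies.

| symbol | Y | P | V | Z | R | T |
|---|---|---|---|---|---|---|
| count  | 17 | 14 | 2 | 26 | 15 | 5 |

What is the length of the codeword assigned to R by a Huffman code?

2

Huffman merges, smallest pair first:
V(2) + T(5) → 7
7 + P(14) → 21
R(15) + Y(17) → 32
21 + Z(26) → 47
32 + 47 → 79
The subtree containing R is merged 2 times, so code length = 2.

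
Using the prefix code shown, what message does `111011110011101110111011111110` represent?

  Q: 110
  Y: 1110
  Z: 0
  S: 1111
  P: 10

YSZZYYYSY

Read left to right; each codeword is recognised as soon as it completes (prefix code):
  1110→Y | 1111→S | 0→Z | 0→Z | 1110→Y | 1110→Y | 1110→Y | 1111→S | 1110→Y
Decoded message: YSZZYYYSY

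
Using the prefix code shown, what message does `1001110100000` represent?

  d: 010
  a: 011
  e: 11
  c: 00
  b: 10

babbcc

Read left to right; each codeword is recognised as soon as it completes (prefix code):
  10→b | 011→a | 10→b | 10→b | 00→c | 00→c
Decoded message: babbcc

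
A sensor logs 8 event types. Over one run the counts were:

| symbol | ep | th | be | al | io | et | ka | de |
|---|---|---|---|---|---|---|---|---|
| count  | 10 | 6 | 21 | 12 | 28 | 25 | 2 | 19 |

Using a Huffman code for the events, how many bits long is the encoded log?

342

Build the Huffman tree bottom-up:
merge ka(2) and th(6): 8
merge 8 and ep(10): 18
merge al(12) and 18: 30
merge de(19) and be(21): 40
merge et(25) and io(28): 53
merge 30 and 40: 70
merge 53 and 70: 123
The encoded length is the sum of every internal node's weight: 8 + 18 + 30 + 40 + 53 + 70 + 123 = 342 bits.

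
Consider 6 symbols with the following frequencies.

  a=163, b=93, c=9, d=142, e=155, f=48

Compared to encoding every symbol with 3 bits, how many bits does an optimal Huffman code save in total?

Fixed-length: 3 bits × 610 symbols = 1830 bits.
Huffman merges:
combine c(9), f(48) → 57
combine 57, b(93) → 150
combine d(142), 150 → 292
combine e(155), a(163) → 318
combine 292, 318 → 610
Huffman total = 57 + 150 + 292 + 318 + 610 = 1427 bits.
Saving = 1830 − 1427 = 403 bits.

403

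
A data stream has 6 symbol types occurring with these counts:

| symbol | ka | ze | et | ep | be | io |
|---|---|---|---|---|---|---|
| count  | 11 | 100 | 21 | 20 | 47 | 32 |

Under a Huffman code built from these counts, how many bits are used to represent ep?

4

Repeatedly merge the two smallest:
ka(11) + ep(20) → 31
et(21) + 31 → 52
io(32) + be(47) → 79
52 + 79 → 131
ze(100) + 131 → 231
ep's leaf is at depth 4, giving a 4-bit codeword.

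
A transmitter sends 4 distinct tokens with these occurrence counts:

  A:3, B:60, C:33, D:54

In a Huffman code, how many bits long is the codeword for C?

3

Repeatedly merge the two smallest:
A(3) + C(33) → 36
36 + D(54) → 90
B(60) + 90 → 150
The subtree containing C is merged 3 times, so code length = 3.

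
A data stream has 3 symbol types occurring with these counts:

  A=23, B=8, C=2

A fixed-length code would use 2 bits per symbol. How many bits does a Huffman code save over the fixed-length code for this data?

23

Fixed-length: 2 bits × 33 symbols = 66 bits.
Huffman merges:
combine C(2), B(8) → 10
combine 10, A(23) → 33
Huffman total = 10 + 33 = 43 bits.
Saving = 66 − 43 = 23 bits.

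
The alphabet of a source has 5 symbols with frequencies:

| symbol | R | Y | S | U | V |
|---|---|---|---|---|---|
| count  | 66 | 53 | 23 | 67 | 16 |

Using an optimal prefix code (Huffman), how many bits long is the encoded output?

489

Merge the two smallest weights repeatedly:
V(16) + S(23) → 39
39 + Y(53) → 92
R(66) + U(67) → 133
92 + 133 → 225
The encoded length is the sum of every internal node's weight: 39 + 92 + 133 + 225 = 489 bits.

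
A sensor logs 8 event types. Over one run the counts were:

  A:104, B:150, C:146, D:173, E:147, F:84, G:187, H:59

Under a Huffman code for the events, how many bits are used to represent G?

2

Huffman merges, smallest pair first:
combine H(59), F(84) → 143
combine A(104), 143 → 247
combine C(146), E(147) → 293
combine B(150), D(173) → 323
combine G(187), 247 → 434
combine 293, 323 → 616
combine 434, 616 → 1050
G sits 2 levels below the root, so its codeword is 2 bits.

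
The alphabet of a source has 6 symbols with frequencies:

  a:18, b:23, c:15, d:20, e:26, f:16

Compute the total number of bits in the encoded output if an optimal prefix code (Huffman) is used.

Greedily combine the two least-frequent nodes:
combine c(15), f(16) → 31
combine a(18), d(20) → 38
combine b(23), e(26) → 49
combine 31, 38 → 69
combine 49, 69 → 118
Each symbol's bit-cost is frequency × depth; summing gives 305 bits (equivalently 31 + 38 + 49 + 69 + 118).

305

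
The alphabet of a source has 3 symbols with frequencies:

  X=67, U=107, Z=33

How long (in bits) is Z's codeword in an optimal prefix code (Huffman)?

Build the tree from the bottom:
Z(33) + X(67) → 100
100 + U(107) → 207
Z's leaf is at depth 2, giving a 2-bit codeword.

2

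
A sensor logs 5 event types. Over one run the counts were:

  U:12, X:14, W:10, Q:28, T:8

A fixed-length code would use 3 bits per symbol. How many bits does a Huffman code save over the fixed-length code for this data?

56

Fixed-length: 3 bits × 72 symbols = 216 bits.
Huffman merges:
merge T(8) and W(10): 18
merge U(12) and X(14): 26
merge 18 and 26: 44
merge Q(28) and 44: 72
Huffman total = 18 + 26 + 44 + 72 = 160 bits.
Saving = 216 − 160 = 56 bits.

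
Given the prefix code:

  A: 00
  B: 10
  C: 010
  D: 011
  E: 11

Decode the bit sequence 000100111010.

Read left to right; each codeword is recognised as soon as it completes (prefix code):
  00→A | 010→C | 011→D | 10→B | 10→B
Decoded message: ACDBB

ACDBB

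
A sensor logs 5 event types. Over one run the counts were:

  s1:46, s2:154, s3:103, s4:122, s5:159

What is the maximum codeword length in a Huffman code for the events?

3

Merge the two lowest-weight nodes at each step:
s1(46) + s3(103) → 149
s4(122) + 149 → 271
s2(154) + s5(159) → 313
271 + 313 → 584
The first pair merged (s1, s3) ends up deepest, at depth 3.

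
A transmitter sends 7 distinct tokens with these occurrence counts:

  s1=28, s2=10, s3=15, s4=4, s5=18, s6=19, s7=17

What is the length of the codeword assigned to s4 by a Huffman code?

4

Repeatedly merge the two smallest:
s4(4) + s2(10) → 14
14 + s3(15) → 29
s7(17) + s5(18) → 35
s6(19) + s1(28) → 47
29 + 35 → 64
47 + 64 → 111
s4's leaf is at depth 4, giving a 4-bit codeword.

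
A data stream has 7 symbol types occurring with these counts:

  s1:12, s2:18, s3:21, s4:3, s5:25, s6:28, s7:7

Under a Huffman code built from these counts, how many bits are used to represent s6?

2

Huffman merges, smallest pair first:
combine s4(3), s7(7) → 10
combine 10, s1(12) → 22
combine s2(18), s3(21) → 39
combine 22, s5(25) → 47
combine s6(28), 39 → 67
combine 47, 67 → 114
s6 sits 2 levels below the root, so its codeword is 2 bits.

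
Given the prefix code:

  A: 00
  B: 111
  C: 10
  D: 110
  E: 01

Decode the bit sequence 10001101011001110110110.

CADCDEDDD

Read left to right; each codeword is recognised as soon as it completes (prefix code):
  10→C | 00→A | 110→D | 10→C | 110→D | 01→E | 110→D | 110→D | 110→D
Decoded message: CADCDEDDD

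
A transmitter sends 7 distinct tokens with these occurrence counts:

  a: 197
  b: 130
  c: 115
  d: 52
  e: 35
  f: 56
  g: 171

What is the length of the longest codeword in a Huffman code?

Merge the two lowest-weight nodes at each step:
e(35) + d(52) → 87
f(56) + 87 → 143
c(115) + b(130) → 245
143 + g(171) → 314
a(197) + 245 → 442
314 + 442 → 756
Maximum depth reached is 4.

4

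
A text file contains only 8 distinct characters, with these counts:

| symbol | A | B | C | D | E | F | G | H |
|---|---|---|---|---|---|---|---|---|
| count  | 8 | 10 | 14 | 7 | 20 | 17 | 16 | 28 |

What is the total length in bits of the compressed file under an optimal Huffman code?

347

Greedily combine the two least-frequent nodes:
D(7) + A(8) → 15
B(10) + C(14) → 24
15 + G(16) → 31
F(17) + E(20) → 37
24 + H(28) → 52
31 + 37 → 68
52 + 68 → 120
Each symbol's bit-cost is frequency × depth; summing gives 347 bits (equivalently 15 + 24 + 31 + 37 + 52 + 68 + 120).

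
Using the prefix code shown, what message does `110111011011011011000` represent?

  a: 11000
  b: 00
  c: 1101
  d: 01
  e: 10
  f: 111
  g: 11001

ccecea

Read left to right; each codeword is recognised as soon as it completes (prefix code):
  1101→c | 1101→c | 10→e | 1101→c | 10→e | 11000→a
Decoded message: ccecea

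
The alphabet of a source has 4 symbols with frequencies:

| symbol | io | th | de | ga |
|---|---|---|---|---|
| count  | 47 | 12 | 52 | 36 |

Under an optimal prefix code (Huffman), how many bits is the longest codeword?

Merge the two lowest-weight nodes at each step:
merge th(12) and ga(36): 48
merge io(47) and 48: 95
merge de(52) and 95: 147
The first pair merged (th, ga) ends up deepest, at depth 3.

3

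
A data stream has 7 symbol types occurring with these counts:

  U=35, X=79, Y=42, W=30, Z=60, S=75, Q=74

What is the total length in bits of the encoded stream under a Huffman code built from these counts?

1096

Build the Huffman tree bottom-up:
W(30) + U(35) → 65
Y(42) + Z(60) → 102
65 + Q(74) → 139
S(75) + X(79) → 154
102 + 139 → 241
154 + 241 → 395
The encoded length is the sum of every internal node's weight: 65 + 102 + 139 + 154 + 241 + 395 = 1096 bits.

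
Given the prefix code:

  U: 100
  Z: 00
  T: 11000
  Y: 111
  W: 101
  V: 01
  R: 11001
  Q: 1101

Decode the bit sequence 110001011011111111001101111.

Read left to right; each codeword is recognised as soon as it completes (prefix code):
  11000→T | 101→W | 101→W | 111→Y | 111→Y | 100→U | 1101→Q | 111→Y
Decoded message: TWWYYUQY

TWWYYUQY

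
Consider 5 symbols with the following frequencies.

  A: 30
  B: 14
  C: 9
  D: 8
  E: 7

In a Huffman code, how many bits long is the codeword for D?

3

Repeatedly merge the two smallest:
combine E(7), D(8) → 15
combine C(9), B(14) → 23
combine 15, 23 → 38
combine A(30), 38 → 68
The subtree containing D is merged 3 times, so code length = 3.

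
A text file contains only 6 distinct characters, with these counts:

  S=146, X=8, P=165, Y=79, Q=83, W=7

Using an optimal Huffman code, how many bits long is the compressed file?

Build the Huffman tree bottom-up:
merge W(7) and X(8): 15
merge 15 and Y(79): 94
merge Q(83) and 94: 177
merge S(146) and P(165): 311
merge 177 and 311: 488
Total encoded bits = sum of merged weights = 15 + 94 + 177 + 311 + 488 = 1085.

1085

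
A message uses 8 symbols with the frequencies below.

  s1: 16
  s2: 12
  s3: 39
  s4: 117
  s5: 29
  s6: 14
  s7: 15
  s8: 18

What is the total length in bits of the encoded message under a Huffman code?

Greedily combine the two least-frequent nodes:
merge s2(12) and s6(14): 26
merge s7(15) and s1(16): 31
merge s8(18) and 26: 44
merge s5(29) and 31: 60
merge s3(39) and 44: 83
merge 60 and 83: 143
merge s4(117) and 143: 260
Each symbol's bit-cost is frequency × depth; summing gives 647 bits (equivalently 26 + 31 + 44 + 60 + 83 + 143 + 260).

647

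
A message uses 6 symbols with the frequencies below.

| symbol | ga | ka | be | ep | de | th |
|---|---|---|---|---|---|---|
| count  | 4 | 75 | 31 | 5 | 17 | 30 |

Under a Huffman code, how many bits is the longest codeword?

Merge the two lowest-weight nodes at each step:
ga(4) + ep(5) → 9
9 + de(17) → 26
26 + th(30) → 56
be(31) + 56 → 87
ka(75) + 87 → 162
The first pair merged (ga, ep) ends up deepest, at depth 5.

5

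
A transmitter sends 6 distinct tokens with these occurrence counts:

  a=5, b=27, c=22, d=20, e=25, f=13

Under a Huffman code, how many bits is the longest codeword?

Merge the two lowest-weight nodes at each step:
merge a(5) and f(13): 18
merge 18 and d(20): 38
merge c(22) and e(25): 47
merge b(27) and 38: 65
merge 47 and 65: 112
Maximum depth reached is 4.

4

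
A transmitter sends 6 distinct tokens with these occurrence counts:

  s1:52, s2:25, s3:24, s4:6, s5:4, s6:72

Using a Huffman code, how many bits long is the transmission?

397

Build the Huffman tree bottom-up:
s5(4) + s4(6) → 10
10 + s3(24) → 34
s2(25) + 34 → 59
s1(52) + 59 → 111
s6(72) + 111 → 183
Total encoded bits = sum of merged weights = 10 + 34 + 59 + 111 + 183 = 397.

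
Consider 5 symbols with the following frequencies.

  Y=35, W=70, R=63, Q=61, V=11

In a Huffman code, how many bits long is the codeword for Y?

Repeatedly merge the two smallest:
V(11) + Y(35) → 46
46 + Q(61) → 107
R(63) + W(70) → 133
107 + 133 → 240
Y's leaf is at depth 3, giving a 3-bit codeword.

3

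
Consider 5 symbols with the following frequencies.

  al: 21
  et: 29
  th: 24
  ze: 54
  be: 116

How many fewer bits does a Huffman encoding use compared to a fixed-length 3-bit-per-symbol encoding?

241

Fixed-length: 3 bits × 244 symbols = 732 bits.
Huffman merges:
merge al(21) and th(24): 45
merge et(29) and 45: 74
merge ze(54) and 74: 128
merge be(116) and 128: 244
Huffman total = 45 + 74 + 128 + 244 = 491 bits.
Saving = 732 − 491 = 241 bits.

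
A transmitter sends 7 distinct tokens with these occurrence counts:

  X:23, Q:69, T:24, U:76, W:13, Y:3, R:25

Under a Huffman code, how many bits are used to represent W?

Huffman merges, smallest pair first:
merge Y(3) and W(13): 16
merge 16 and X(23): 39
merge T(24) and R(25): 49
merge 39 and 49: 88
merge Q(69) and U(76): 145
merge 88 and 145: 233
The subtree containing W is merged 4 times, so code length = 4.

4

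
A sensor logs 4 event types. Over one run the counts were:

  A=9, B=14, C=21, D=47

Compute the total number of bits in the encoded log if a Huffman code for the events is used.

Build the Huffman tree bottom-up:
combine A(9), B(14) → 23
combine C(21), 23 → 44
combine 44, D(47) → 91
The encoded length is the sum of every internal node's weight: 23 + 44 + 91 = 158 bits.

158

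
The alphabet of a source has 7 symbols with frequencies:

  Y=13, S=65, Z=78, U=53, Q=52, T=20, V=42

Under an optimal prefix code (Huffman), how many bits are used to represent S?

2

Build the tree from the bottom:
combine Y(13), T(20) → 33
combine 33, V(42) → 75
combine Q(52), U(53) → 105
combine S(65), 75 → 140
combine Z(78), 105 → 183
combine 140, 183 → 323
S's leaf is at depth 2, giving a 2-bit codeword.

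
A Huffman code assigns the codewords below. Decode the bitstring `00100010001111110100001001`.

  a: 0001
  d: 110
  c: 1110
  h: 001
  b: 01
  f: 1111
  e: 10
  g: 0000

haafeeah

Read left to right; each codeword is recognised as soon as it completes (prefix code):
  001→h | 0001→a | 0001→a | 1111→f | 10→e | 10→e | 0001→a | 001→h
Decoded message: haafeeah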